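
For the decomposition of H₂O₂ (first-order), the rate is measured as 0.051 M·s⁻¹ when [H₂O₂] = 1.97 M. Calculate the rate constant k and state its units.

0.02589 s⁻¹

Step 1: rate = k[H₂O₂]^1, so k = rate / [H₂O₂]^1.
Step 2: k = 0.051 / (1.97)^1 = 0.051 / 1.97.
Step 3: k = 0.02589 s⁻¹.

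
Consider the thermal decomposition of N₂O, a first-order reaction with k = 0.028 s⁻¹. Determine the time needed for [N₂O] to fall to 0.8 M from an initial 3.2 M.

49.51 s

Step 1: For first-order: t = ln([N₂O]₀/[N₂O])/k
Step 2: t = ln(3.2/0.8)/0.028
Step 3: t = ln(4)/0.028
Step 4: t = 1.386/0.028 = 49.51 s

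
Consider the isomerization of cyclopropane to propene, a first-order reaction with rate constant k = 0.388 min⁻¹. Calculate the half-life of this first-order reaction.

1.786 min

Step 1: For a first-order reaction, t₁/₂ = ln(2)/k
Step 2: t₁/₂ = ln(2)/0.388
Step 3: t₁/₂ = 0.6931/0.388 = 1.786 min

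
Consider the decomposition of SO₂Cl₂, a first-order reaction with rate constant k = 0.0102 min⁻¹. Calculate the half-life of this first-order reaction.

67.96 min

Step 1: For a first-order reaction, t₁/₂ = ln(2)/k
Step 2: t₁/₂ = ln(2)/0.0102
Step 3: t₁/₂ = 0.6931/0.0102 = 67.96 min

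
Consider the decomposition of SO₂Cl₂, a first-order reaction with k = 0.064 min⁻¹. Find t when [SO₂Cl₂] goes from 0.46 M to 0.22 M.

11.52 min

Step 1: For first-order: t = ln([SO₂Cl₂]₀/[SO₂Cl₂])/k
Step 2: t = ln(0.46/0.22)/0.064
Step 3: t = ln(2.091)/0.064
Step 4: t = 0.7376/0.064 = 11.52 min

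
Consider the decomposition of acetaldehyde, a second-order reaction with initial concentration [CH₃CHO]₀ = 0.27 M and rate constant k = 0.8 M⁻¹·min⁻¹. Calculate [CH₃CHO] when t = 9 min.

0.09171 M

Step 1: For a second-order reaction: 1/[CH₃CHO] = 1/[CH₃CHO]₀ + kt
Step 2: 1/[CH₃CHO] = 1/0.27 + 0.8 × 9
Step 3: 1/[CH₃CHO] = 3.704 + 7.2 = 10.9
Step 4: [CH₃CHO] = 1/10.9 = 0.09171 M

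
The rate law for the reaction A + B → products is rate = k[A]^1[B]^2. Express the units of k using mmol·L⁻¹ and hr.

(mmol·L⁻¹)⁻²·hr⁻¹

Step 1: Overall order = 1 + 2 = 3.
Step 2: rate has units mmol·L⁻¹·hr⁻¹; [A]^1[B]^2 has units (mmol·L⁻¹)^3.
Step 3: k = rate/([A]^1[B]^2), so units of k = (mmol·L⁻¹)^(1-3)·hr⁻¹ = (mmol·L⁻¹)⁻²·hr⁻¹.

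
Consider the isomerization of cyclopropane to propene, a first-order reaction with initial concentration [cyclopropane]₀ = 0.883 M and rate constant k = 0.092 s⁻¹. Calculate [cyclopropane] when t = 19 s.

0.1537 M

Step 1: For a first-order reaction: [cyclopropane] = [cyclopropane]₀ × e^(-kt)
Step 2: [cyclopropane] = 0.883 × e^(-0.092 × 19)
Step 3: [cyclopropane] = 0.883 × e^(-1.748)
Step 4: [cyclopropane] = 0.883 × 0.174122 = 0.1537 M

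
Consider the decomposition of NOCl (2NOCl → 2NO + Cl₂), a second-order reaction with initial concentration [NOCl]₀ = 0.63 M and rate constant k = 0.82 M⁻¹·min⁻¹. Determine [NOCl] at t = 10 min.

0.1022 M

Step 1: For a second-order reaction: 1/[NOCl] = 1/[NOCl]₀ + kt
Step 2: 1/[NOCl] = 1/0.63 + 0.82 × 10
Step 3: 1/[NOCl] = 1.587 + 8.2 = 9.787
Step 4: [NOCl] = 1/9.787 = 0.1022 M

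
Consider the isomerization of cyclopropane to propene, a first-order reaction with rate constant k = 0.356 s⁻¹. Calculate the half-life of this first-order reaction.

1.947 s

Step 1: For a first-order reaction, t₁/₂ = ln(2)/k
Step 2: t₁/₂ = ln(2)/0.356
Step 3: t₁/₂ = 0.6931/0.356 = 1.947 s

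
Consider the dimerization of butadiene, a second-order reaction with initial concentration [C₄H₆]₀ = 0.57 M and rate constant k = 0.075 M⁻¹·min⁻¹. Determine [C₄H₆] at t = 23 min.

0.2874 M

Step 1: For a second-order reaction: 1/[C₄H₆] = 1/[C₄H₆]₀ + kt
Step 2: 1/[C₄H₆] = 1/0.57 + 0.075 × 23
Step 3: 1/[C₄H₆] = 1.754 + 1.725 = 3.479
Step 4: [C₄H₆] = 1/3.479 = 0.2874 M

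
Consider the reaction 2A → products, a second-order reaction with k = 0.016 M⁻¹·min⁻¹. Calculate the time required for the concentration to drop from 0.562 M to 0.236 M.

153.6 min

Step 1: For second-order: t = (1/[A] - 1/[A]₀)/k
Step 2: t = (1/0.236 - 1/0.562)/0.016
Step 3: t = (4.237 - 1.779)/0.016
Step 4: t = 2.458/0.016 = 153.6 min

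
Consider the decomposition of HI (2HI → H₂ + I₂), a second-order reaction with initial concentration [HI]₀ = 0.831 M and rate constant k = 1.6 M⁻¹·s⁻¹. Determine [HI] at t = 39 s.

0.01572 M

Step 1: For a second-order reaction: 1/[HI] = 1/[HI]₀ + kt
Step 2: 1/[HI] = 1/0.831 + 1.6 × 39
Step 3: 1/[HI] = 1.203 + 62.4 = 63.6
Step 4: [HI] = 1/63.6 = 0.01572 M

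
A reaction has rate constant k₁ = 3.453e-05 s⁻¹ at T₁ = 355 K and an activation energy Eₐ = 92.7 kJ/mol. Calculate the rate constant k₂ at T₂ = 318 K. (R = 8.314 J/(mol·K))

8.935e-07 s⁻¹

Step 1: Use the two-temperature Arrhenius form: ln(k₂/k₁) = -Eₐ/R × (1/T₂ - 1/T₁)
Step 2: Convert Eₐ to J/mol: 92.7 kJ/mol = 92700 J/mol
Step 3: 1/T₂ - 1/T₁ = 1/318 - 1/355 = 3.277527e-04 K⁻¹
Step 4: ln(k₂/k₁) = -92700/8.314 × 3.277527e-04 = -3.65440
Step 5: k₂ = k₁ × exp(-3.65440) = 3.453e-05 × 2.58770e-02 = 8.935e-07 s⁻¹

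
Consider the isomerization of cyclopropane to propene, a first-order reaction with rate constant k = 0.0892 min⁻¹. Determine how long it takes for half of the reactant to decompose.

7.771 min

Step 1: For a first-order reaction, t₁/₂ = ln(2)/k
Step 2: t₁/₂ = ln(2)/0.0892
Step 3: t₁/₂ = 0.6931/0.0892 = 7.771 min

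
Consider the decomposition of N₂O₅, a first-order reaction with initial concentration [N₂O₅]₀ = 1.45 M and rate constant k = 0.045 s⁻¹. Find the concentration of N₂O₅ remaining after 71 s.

0.0594 M

Step 1: For a first-order reaction: [N₂O₅] = [N₂O₅]₀ × e^(-kt)
Step 2: [N₂O₅] = 1.45 × e^(-0.045 × 71)
Step 3: [N₂O₅] = 1.45 × e^(-3.195)
Step 4: [N₂O₅] = 1.45 × 0.0409665 = 0.0594 M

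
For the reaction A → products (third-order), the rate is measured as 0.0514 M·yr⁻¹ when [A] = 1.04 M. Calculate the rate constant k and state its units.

0.04569 M⁻²·yr⁻¹

Step 1: rate = k[A]^3, so k = rate / [A]^3.
Step 2: k = 0.0514 / (1.04)^3 = 0.0514 / 1.125.
Step 3: k = 0.04569 M⁻²·yr⁻¹.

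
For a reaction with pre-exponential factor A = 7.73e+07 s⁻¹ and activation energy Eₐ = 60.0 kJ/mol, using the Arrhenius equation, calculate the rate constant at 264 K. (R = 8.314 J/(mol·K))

1.04e-04 s⁻¹

Step 1: Use the Arrhenius equation: k = A × exp(-Eₐ/RT)
Step 2: Convert Eₐ to J/mol: 60.0 kJ/mol = 60000 J/mol
Step 3: Calculate the exponent: -Eₐ/(RT) = -60000/(8.314 × 264) = -27.33615
Step 4: k = 7.73e+07 × exp(-27.33615)
Step 5: k = 7.73e+07 × 1.34295e-12 = 1.0381e-04 s⁻¹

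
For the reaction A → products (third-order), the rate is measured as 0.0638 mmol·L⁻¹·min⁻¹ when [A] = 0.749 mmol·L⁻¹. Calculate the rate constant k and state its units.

0.1518 (mmol·L⁻¹)⁻²·min⁻¹

Step 1: rate = k[A]^3, so k = rate / [A]^3.
Step 2: k = 0.0638 / (0.749)^3 = 0.0638 / 0.4202.
Step 3: k = 0.1518 (mmol·L⁻¹)⁻²·min⁻¹.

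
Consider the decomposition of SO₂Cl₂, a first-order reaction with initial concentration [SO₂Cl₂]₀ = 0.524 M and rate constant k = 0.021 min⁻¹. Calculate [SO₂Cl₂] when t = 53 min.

0.1722 M

Step 1: For a first-order reaction: [SO₂Cl₂] = [SO₂Cl₂]₀ × e^(-kt)
Step 2: [SO₂Cl₂] = 0.524 × e^(-0.021 × 53)
Step 3: [SO₂Cl₂] = 0.524 × e^(-1.113)
Step 4: [SO₂Cl₂] = 0.524 × 0.328572 = 0.1722 M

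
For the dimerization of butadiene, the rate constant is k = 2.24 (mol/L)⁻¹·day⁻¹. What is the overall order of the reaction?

second order (2)

Step 1: The units of k for an nth-order reaction are (concentration)^(1-n)·(time)⁻¹.
Step 2: Here k has units (mol/L)⁻¹·day⁻¹, so the concentration exponent is -1.
Step 3: 1 - n = -1 ⇒ n = 2. The reaction is second order.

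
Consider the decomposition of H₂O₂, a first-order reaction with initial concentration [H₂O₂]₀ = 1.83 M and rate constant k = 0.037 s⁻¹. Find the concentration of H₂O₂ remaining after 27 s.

0.6739 M

Step 1: For a first-order reaction: [H₂O₂] = [H₂O₂]₀ × e^(-kt)
Step 2: [H₂O₂] = 1.83 × e^(-0.037 × 27)
Step 3: [H₂O₂] = 1.83 × e^(-0.999)
Step 4: [H₂O₂] = 1.83 × 0.368248 = 0.6739 M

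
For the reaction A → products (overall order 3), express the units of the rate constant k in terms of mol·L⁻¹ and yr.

(mol·L⁻¹)⁻²·yr⁻¹

Step 1: For overall order n, rate = k × (concentration)^n.
Step 2: Rate has units mol·L⁻¹·yr⁻¹; concentration term has units (mol·L⁻¹)^3.
Step 3: k = rate / (concentration)^n, so units of k = (mol·L⁻¹)^(1-3)·yr⁻¹ = (mol·L⁻¹)⁻²·yr⁻¹.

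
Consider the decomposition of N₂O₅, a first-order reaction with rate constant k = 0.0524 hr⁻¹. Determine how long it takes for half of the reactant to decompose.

13.23 hr

Step 1: For a first-order reaction, t₁/₂ = ln(2)/k
Step 2: t₁/₂ = ln(2)/0.0524
Step 3: t₁/₂ = 0.6931/0.0524 = 13.23 hr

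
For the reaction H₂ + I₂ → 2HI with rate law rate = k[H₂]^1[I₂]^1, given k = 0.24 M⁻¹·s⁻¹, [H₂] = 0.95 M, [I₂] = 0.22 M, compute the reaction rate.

0.05016 M/s

Step 1: The rate law is rate = k[H₂]^1[I₂]^1
Step 2: Substitute: rate = 0.24 × (0.95)^1 × (0.22)^1
Step 3: rate = 0.24 × 0.95 × 0.22 = 0.05016 M/s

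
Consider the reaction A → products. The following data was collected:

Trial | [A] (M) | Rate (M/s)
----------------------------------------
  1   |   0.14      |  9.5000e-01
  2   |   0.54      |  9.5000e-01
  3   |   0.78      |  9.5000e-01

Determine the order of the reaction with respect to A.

zeroth order (0)

Step 1: Compare trials - when concentration changes, rate stays constant.
Step 2: rate₂/rate₁ = 9.5000e-01/9.5000e-01 = 1
Step 3: [A]₂/[A]₁ = 0.54/0.14 = 3.857
Step 4: Since rate ratio ≈ (conc ratio)^0, the reaction is zeroth order.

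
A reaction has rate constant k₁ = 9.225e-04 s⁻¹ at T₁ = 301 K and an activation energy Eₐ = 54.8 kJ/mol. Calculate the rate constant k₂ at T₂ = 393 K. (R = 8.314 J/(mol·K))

1.553e-01 s⁻¹

Step 1: Use the two-temperature Arrhenius form: ln(k₂/k₁) = -Eₐ/R × (1/T₂ - 1/T₁)
Step 2: Convert Eₐ to J/mol: 54.8 kJ/mol = 54800 J/mol
Step 3: 1/T₂ - 1/T₁ = 1/393 - 1/301 = -7.777299e-04 K⁻¹
Step 4: ln(k₂/k₁) = -54800/8.314 × -7.777299e-04 = 5.12624
Step 5: k₂ = k₁ × exp(5.12624) = 9.225e-04 × 1.68383e+02 = 1.553e-01 s⁻¹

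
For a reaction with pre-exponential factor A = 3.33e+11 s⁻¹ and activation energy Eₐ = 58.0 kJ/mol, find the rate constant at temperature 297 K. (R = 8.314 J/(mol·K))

2.10e+01 s⁻¹

Step 1: Use the Arrhenius equation: k = A × exp(-Eₐ/RT)
Step 2: Convert Eₐ to J/mol: 58.0 kJ/mol = 58000 J/mol
Step 3: Calculate the exponent: -Eₐ/(RT) = -58000/(8.314 × 297) = -23.48884
Step 4: k = 3.33e+11 × exp(-23.48884)
Step 5: k = 3.33e+11 × 6.29400e-11 = 2.0959e+01 s⁻¹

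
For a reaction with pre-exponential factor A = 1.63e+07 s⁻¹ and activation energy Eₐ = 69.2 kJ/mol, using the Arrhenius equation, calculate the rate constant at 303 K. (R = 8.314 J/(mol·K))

1.92e-05 s⁻¹

Step 1: Use the Arrhenius equation: k = A × exp(-Eₐ/RT)
Step 2: Convert Eₐ to J/mol: 69.2 kJ/mol = 69200 J/mol
Step 3: Calculate the exponent: -Eₐ/(RT) = -69200/(8.314 × 303) = -27.46967
Step 4: k = 1.63e+07 × exp(-27.46967)
Step 5: k = 1.63e+07 × 1.17510e-12 = 1.9154e-05 s⁻¹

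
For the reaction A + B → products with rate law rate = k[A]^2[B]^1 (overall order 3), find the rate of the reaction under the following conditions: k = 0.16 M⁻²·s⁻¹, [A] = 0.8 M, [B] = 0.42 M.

0.04301 M/s

Step 1: The rate law is rate = k[A]^2[B]^1, overall order = 2+1 = 3
Step 2: Substitute values: rate = 0.16 × (0.8)^2 × (0.42)^1
Step 3: rate = 0.16 × 0.64 × 0.42 = 0.043008 M/s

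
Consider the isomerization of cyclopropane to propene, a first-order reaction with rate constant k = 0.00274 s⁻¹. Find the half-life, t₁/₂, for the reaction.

253 s

Step 1: For a first-order reaction, t₁/₂ = ln(2)/k
Step 2: t₁/₂ = ln(2)/0.00274
Step 3: t₁/₂ = 0.6931/0.00274 = 253 s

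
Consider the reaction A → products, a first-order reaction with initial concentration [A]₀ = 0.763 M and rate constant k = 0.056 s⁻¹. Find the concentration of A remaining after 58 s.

0.02964 M

Step 1: For a first-order reaction: [A] = [A]₀ × e^(-kt)
Step 2: [A] = 0.763 × e^(-0.056 × 58)
Step 3: [A] = 0.763 × e^(-3.248)
Step 4: [A] = 0.763 × 0.0388518 = 0.02964 M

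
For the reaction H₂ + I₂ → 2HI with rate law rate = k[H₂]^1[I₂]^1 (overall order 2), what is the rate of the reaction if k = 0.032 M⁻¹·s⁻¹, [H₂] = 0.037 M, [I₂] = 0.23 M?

0.0002723 M/s

Step 1: The rate law is rate = k[H₂]^1[I₂]^1, overall order = 1+1 = 2
Step 2: Substitute values: rate = 0.032 × (0.037)^1 × (0.23)^1
Step 3: rate = 0.032 × 0.037 × 0.23 = 0.00027232 M/s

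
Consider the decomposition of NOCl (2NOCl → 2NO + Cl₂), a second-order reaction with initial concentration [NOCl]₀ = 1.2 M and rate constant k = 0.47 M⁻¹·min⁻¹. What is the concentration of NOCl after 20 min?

0.09772 M

Step 1: For a second-order reaction: 1/[NOCl] = 1/[NOCl]₀ + kt
Step 2: 1/[NOCl] = 1/1.2 + 0.47 × 20
Step 3: 1/[NOCl] = 0.8333 + 9.4 = 10.23
Step 4: [NOCl] = 1/10.23 = 0.09772 M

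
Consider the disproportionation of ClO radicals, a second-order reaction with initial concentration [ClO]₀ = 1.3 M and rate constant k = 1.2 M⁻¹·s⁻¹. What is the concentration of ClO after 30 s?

0.0272 M

Step 1: For a second-order reaction: 1/[ClO] = 1/[ClO]₀ + kt
Step 2: 1/[ClO] = 1/1.3 + 1.2 × 30
Step 3: 1/[ClO] = 0.7692 + 36 = 36.77
Step 4: [ClO] = 1/36.77 = 0.0272 M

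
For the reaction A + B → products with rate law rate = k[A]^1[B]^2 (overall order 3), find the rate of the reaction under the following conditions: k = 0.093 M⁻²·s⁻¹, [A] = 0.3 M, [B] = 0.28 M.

0.002187 M/s

Step 1: The rate law is rate = k[A]^1[B]^2, overall order = 1+2 = 3
Step 2: Substitute values: rate = 0.093 × (0.3)^1 × (0.28)^2
Step 3: rate = 0.093 × 0.3 × 0.0784 = 0.00218736 M/s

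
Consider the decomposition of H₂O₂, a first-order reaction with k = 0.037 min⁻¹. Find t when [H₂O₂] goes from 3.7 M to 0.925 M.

37.47 min

Step 1: For first-order: t = ln([H₂O₂]₀/[H₂O₂])/k
Step 2: t = ln(3.7/0.925)/0.037
Step 3: t = ln(4)/0.037
Step 4: t = 1.386/0.037 = 37.47 min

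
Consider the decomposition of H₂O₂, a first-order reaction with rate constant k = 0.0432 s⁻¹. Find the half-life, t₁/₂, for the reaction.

16.05 s

Step 1: For a first-order reaction, t₁/₂ = ln(2)/k
Step 2: t₁/₂ = ln(2)/0.0432
Step 3: t₁/₂ = 0.6931/0.0432 = 16.05 s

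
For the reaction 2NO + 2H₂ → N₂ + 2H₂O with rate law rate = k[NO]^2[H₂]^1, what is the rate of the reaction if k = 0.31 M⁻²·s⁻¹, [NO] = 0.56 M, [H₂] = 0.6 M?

0.05833 M/s

Step 1: The rate law is rate = k[NO]^2[H₂]^1
Step 2: Substitute: rate = 0.31 × (0.56)^2 × (0.6)^1
Step 3: rate = 0.31 × 0.3136 × 0.6 = 0.0583296 M/s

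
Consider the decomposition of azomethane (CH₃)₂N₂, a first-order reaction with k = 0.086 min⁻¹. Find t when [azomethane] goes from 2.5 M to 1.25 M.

8.06 min

Step 1: For first-order: t = ln([azomethane]₀/[azomethane])/k
Step 2: t = ln(2.5/1.25)/0.086
Step 3: t = ln(2)/0.086
Step 4: t = 0.6931/0.086 = 8.06 min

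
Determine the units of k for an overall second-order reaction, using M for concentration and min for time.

M⁻¹·min⁻¹

Step 1: For overall order n, rate = k × (concentration)^n.
Step 2: Rate has units M·min⁻¹; concentration term has units M^2.
Step 3: k = rate / (concentration)^n, so units of k = M^(1-2)·min⁻¹ = M⁻¹·min⁻¹.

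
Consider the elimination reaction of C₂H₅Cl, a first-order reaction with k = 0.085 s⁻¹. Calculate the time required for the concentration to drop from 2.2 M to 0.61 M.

15.09 s

Step 1: For first-order: t = ln([C₂H₅Cl]₀/[C₂H₅Cl])/k
Step 2: t = ln(2.2/0.61)/0.085
Step 3: t = ln(3.607)/0.085
Step 4: t = 1.283/0.085 = 15.09 s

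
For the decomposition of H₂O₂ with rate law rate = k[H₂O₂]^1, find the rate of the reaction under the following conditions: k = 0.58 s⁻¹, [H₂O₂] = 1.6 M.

0.928 M/s

Step 1: Identify the rate law: rate = k[H₂O₂]^1
Step 2: Substitute values: rate = 0.58 × (1.6)^1
Step 3: Calculate: rate = 0.58 × 1.6 = 0.928 M/s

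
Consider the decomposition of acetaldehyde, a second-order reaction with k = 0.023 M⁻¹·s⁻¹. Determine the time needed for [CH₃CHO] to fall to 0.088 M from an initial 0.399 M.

385.1 s

Step 1: For second-order: t = (1/[CH₃CHO] - 1/[CH₃CHO]₀)/k
Step 2: t = (1/0.088 - 1/0.399)/0.023
Step 3: t = (11.36 - 2.506)/0.023
Step 4: t = 8.857/0.023 = 385.1 s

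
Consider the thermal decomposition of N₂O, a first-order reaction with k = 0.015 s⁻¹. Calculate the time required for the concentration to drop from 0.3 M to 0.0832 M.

85.5 s

Step 1: For first-order: t = ln([N₂O]₀/[N₂O])/k
Step 2: t = ln(0.3/0.0832)/0.015
Step 3: t = ln(3.606)/0.015
Step 4: t = 1.283/0.015 = 85.5 s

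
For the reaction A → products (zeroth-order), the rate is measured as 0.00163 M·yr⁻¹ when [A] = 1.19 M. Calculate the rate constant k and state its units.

0.00163 M·yr⁻¹

Step 1: For a zeroth-order reaction, rate = k (independent of concentration).
Step 2: k = rate = 0.00163 M·yr⁻¹.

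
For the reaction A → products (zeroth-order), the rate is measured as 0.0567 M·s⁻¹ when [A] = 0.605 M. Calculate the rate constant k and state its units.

0.0567 M·s⁻¹

Step 1: For a zeroth-order reaction, rate = k (independent of concentration).
Step 2: k = rate = 0.0567 M·s⁻¹.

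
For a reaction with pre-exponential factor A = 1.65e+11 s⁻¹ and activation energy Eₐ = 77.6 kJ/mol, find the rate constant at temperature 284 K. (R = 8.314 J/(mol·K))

8.80e-04 s⁻¹

Step 1: Use the Arrhenius equation: k = A × exp(-Eₐ/RT)
Step 2: Convert Eₐ to J/mol: 77.6 kJ/mol = 77600 J/mol
Step 3: Calculate the exponent: -Eₐ/(RT) = -77600/(8.314 × 284) = -32.86498
Step 4: k = 1.65e+11 × exp(-32.86498)
Step 5: k = 1.65e+11 × 5.33237e-15 = 8.7984e-04 s⁻¹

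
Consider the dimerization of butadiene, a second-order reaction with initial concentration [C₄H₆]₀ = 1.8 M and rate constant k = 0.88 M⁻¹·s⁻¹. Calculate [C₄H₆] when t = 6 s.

0.1714 M

Step 1: For a second-order reaction: 1/[C₄H₆] = 1/[C₄H₆]₀ + kt
Step 2: 1/[C₄H₆] = 1/1.8 + 0.88 × 6
Step 3: 1/[C₄H₆] = 0.5556 + 5.28 = 5.836
Step 4: [C₄H₆] = 1/5.836 = 0.1714 M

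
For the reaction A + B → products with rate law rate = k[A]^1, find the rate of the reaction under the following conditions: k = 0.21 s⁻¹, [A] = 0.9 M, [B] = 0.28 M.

0.189 M/s

Step 1: The rate law is rate = k[A]^1
Step 2: Note that the rate does not depend on [B] (zero order in B).
Step 3: rate = 0.21 × (0.9)^1 = 0.189 M/s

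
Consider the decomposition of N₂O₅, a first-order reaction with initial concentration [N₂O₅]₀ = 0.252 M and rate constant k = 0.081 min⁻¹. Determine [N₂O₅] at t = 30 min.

0.02219 M

Step 1: For a first-order reaction: [N₂O₅] = [N₂O₅]₀ × e^(-kt)
Step 2: [N₂O₅] = 0.252 × e^(-0.081 × 30)
Step 3: [N₂O₅] = 0.252 × e^(-2.43)
Step 4: [N₂O₅] = 0.252 × 0.0880368 = 0.02219 M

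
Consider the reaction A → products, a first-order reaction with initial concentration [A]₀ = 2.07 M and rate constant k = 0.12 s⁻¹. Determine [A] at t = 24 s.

0.1162 M

Step 1: For a first-order reaction: [A] = [A]₀ × e^(-kt)
Step 2: [A] = 2.07 × e^(-0.12 × 24)
Step 3: [A] = 2.07 × e^(-2.88)
Step 4: [A] = 2.07 × 0.0561348 = 0.1162 M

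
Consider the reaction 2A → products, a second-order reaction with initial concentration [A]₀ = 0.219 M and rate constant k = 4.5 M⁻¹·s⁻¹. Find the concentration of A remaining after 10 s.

0.02018 M

Step 1: For a second-order reaction: 1/[A] = 1/[A]₀ + kt
Step 2: 1/[A] = 1/0.219 + 4.5 × 10
Step 3: 1/[A] = 4.566 + 45 = 49.57
Step 4: [A] = 1/49.57 = 0.02018 M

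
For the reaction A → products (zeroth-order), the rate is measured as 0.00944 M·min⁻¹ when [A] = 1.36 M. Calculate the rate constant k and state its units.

0.00944 M·min⁻¹

Step 1: For a zeroth-order reaction, rate = k (independent of concentration).
Step 2: k = rate = 0.00944 M·min⁻¹.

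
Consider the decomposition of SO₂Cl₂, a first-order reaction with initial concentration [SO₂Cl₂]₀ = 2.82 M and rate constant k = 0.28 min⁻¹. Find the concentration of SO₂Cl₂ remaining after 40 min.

3.856e-05 M

Step 1: For a first-order reaction: [SO₂Cl₂] = [SO₂Cl₂]₀ × e^(-kt)
Step 2: [SO₂Cl₂] = 2.82 × e^(-0.28 × 40)
Step 3: [SO₂Cl₂] = 2.82 × e^(-11.2)
Step 4: [SO₂Cl₂] = 2.82 × 1.36742e-05 = 3.856e-05 M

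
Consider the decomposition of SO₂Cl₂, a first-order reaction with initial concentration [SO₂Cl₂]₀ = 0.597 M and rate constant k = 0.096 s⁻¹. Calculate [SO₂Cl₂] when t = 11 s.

0.2077 M

Step 1: For a first-order reaction: [SO₂Cl₂] = [SO₂Cl₂]₀ × e^(-kt)
Step 2: [SO₂Cl₂] = 0.597 × e^(-0.096 × 11)
Step 3: [SO₂Cl₂] = 0.597 × e^(-1.056)
Step 4: [SO₂Cl₂] = 0.597 × 0.347844 = 0.2077 M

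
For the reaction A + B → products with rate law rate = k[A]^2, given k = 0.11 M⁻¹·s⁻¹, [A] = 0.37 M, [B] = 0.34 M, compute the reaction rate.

0.01506 M/s

Step 1: The rate law is rate = k[A]^2
Step 2: Note that the rate does not depend on [B] (zero order in B).
Step 3: rate = 0.11 × (0.37)^2 = 0.015059 M/s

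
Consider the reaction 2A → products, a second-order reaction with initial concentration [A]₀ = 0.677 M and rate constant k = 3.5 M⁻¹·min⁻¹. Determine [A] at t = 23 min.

0.0122 M

Step 1: For a second-order reaction: 1/[A] = 1/[A]₀ + kt
Step 2: 1/[A] = 1/0.677 + 3.5 × 23
Step 3: 1/[A] = 1.477 + 80.5 = 81.98
Step 4: [A] = 1/81.98 = 0.0122 M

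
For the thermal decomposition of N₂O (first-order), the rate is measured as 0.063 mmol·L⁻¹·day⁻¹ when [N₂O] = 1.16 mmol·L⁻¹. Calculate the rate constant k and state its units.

0.05431 day⁻¹

Step 1: rate = k[N₂O]^1, so k = rate / [N₂O]^1.
Step 2: k = 0.063 / (1.16)^1 = 0.063 / 1.16.
Step 3: k = 0.05431 day⁻¹.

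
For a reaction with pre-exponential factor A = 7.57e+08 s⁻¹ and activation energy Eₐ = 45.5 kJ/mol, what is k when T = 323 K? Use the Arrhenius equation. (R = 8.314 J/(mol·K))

3.32e+01 s⁻¹

Step 1: Use the Arrhenius equation: k = A × exp(-Eₐ/RT)
Step 2: Convert Eₐ to J/mol: 45.5 kJ/mol = 45500 J/mol
Step 3: Calculate the exponent: -Eₐ/(RT) = -45500/(8.314 × 323) = -16.94333
Step 4: k = 7.57e+08 × exp(-16.94333)
Step 5: k = 7.57e+08 × 4.38132e-08 = 3.3167e+01 s⁻¹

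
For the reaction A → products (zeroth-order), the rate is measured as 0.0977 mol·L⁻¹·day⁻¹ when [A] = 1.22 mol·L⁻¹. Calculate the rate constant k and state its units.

0.0977 mol·L⁻¹·day⁻¹

Step 1: For a zeroth-order reaction, rate = k (independent of concentration).
Step 2: k = rate = 0.0977 mol·L⁻¹·day⁻¹.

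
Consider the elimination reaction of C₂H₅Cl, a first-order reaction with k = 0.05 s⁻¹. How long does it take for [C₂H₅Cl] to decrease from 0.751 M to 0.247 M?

22.24 s

Step 1: For first-order: t = ln([C₂H₅Cl]₀/[C₂H₅Cl])/k
Step 2: t = ln(0.751/0.247)/0.05
Step 3: t = ln(3.04)/0.05
Step 4: t = 1.112/0.05 = 22.24 s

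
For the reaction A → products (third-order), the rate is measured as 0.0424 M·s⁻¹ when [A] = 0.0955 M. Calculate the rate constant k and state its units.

48.68 M⁻²·s⁻¹

Step 1: rate = k[A]^3, so k = rate / [A]^3.
Step 2: k = 0.0424 / (0.0955)^3 = 0.0424 / 0.000871.
Step 3: k = 48.68 M⁻²·s⁻¹.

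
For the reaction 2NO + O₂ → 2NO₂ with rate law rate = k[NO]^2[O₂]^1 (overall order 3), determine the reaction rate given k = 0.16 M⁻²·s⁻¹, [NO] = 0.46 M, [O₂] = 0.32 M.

0.01083 M/s

Step 1: The rate law is rate = k[NO]^2[O₂]^1, overall order = 2+1 = 3
Step 2: Substitute values: rate = 0.16 × (0.46)^2 × (0.32)^1
Step 3: rate = 0.16 × 0.2116 × 0.32 = 0.0108339 M/s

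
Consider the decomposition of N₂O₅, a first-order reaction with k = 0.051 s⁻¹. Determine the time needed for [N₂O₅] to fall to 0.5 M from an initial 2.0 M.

27.18 s

Step 1: For first-order: t = ln([N₂O₅]₀/[N₂O₅])/k
Step 2: t = ln(2.0/0.5)/0.051
Step 3: t = ln(4)/0.051
Step 4: t = 1.386/0.051 = 27.18 s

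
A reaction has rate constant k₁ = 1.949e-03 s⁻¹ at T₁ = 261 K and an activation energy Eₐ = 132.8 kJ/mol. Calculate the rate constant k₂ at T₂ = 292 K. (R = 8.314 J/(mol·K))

1.293e+00 s⁻¹

Step 1: Use the two-temperature Arrhenius form: ln(k₂/k₁) = -Eₐ/R × (1/T₂ - 1/T₁)
Step 2: Convert Eₐ to J/mol: 132.8 kJ/mol = 132800 J/mol
Step 3: 1/T₂ - 1/T₁ = 1/292 - 1/261 = -4.067601e-04 K⁻¹
Step 4: ln(k₂/k₁) = -132800/8.314 × -4.067601e-04 = 6.49720
Step 5: k₂ = k₁ × exp(6.49720) = 1.949e-03 × 6.63282e+02 = 1.293e+00 s⁻¹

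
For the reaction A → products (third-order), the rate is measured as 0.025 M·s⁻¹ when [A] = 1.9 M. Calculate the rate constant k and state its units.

0.003645 M⁻²·s⁻¹

Step 1: rate = k[A]^3, so k = rate / [A]^3.
Step 2: k = 0.025 / (1.9)^3 = 0.025 / 6.859.
Step 3: k = 0.003645 M⁻²·s⁻¹.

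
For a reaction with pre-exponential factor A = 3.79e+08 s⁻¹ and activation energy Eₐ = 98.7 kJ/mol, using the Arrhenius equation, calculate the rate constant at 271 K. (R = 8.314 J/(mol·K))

3.58e-11 s⁻¹

Step 1: Use the Arrhenius equation: k = A × exp(-Eₐ/RT)
Step 2: Convert Eₐ to J/mol: 98.7 kJ/mol = 98700 J/mol
Step 3: Calculate the exponent: -Eₐ/(RT) = -98700/(8.314 × 271) = -43.80643
Step 4: k = 3.79e+08 × exp(-43.80643)
Step 5: k = 3.79e+08 × 9.44298e-20 = 3.5789e-11 s⁻¹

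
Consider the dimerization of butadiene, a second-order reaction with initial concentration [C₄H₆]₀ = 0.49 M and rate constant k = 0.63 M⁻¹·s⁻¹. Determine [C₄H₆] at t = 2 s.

0.303 M

Step 1: For a second-order reaction: 1/[C₄H₆] = 1/[C₄H₆]₀ + kt
Step 2: 1/[C₄H₆] = 1/0.49 + 0.63 × 2
Step 3: 1/[C₄H₆] = 2.041 + 1.26 = 3.301
Step 4: [C₄H₆] = 1/3.301 = 0.303 M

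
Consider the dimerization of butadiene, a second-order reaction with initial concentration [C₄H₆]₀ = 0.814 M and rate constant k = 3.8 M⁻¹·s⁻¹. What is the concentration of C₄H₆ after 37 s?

0.007051 M

Step 1: For a second-order reaction: 1/[C₄H₆] = 1/[C₄H₆]₀ + kt
Step 2: 1/[C₄H₆] = 1/0.814 + 3.8 × 37
Step 3: 1/[C₄H₆] = 1.229 + 140.6 = 141.8
Step 4: [C₄H₆] = 1/141.8 = 0.007051 M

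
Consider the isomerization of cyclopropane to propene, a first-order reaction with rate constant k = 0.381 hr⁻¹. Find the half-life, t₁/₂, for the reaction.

1.819 hr

Step 1: For a first-order reaction, t₁/₂ = ln(2)/k
Step 2: t₁/₂ = ln(2)/0.381
Step 3: t₁/₂ = 0.6931/0.381 = 1.819 hr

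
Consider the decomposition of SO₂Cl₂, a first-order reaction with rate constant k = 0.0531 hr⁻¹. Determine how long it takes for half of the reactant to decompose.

13.05 hr

Step 1: For a first-order reaction, t₁/₂ = ln(2)/k
Step 2: t₁/₂ = ln(2)/0.0531
Step 3: t₁/₂ = 0.6931/0.0531 = 13.05 hr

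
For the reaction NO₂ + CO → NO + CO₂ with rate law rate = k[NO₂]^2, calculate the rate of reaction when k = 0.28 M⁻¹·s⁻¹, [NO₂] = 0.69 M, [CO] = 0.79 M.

0.1333 M/s

Step 1: The rate law is rate = k[NO₂]^2
Step 2: Note that the rate does not depend on [CO] (zero order in CO).
Step 3: rate = 0.28 × (0.69)^2 = 0.133308 M/s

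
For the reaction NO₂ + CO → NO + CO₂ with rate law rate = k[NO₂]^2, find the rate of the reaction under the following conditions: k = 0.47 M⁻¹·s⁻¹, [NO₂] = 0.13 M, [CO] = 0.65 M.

0.007943 M/s

Step 1: The rate law is rate = k[NO₂]^2
Step 2: Note that the rate does not depend on [CO] (zero order in CO).
Step 3: rate = 0.47 × (0.13)^2 = 0.007943 M/s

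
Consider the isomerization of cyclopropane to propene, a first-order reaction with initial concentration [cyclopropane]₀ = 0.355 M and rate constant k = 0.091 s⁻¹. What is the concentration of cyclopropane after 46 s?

0.005398 M

Step 1: For a first-order reaction: [cyclopropane] = [cyclopropane]₀ × e^(-kt)
Step 2: [cyclopropane] = 0.355 × e^(-0.091 × 46)
Step 3: [cyclopropane] = 0.355 × e^(-4.186)
Step 4: [cyclopropane] = 0.355 × 0.015207 = 0.005398 M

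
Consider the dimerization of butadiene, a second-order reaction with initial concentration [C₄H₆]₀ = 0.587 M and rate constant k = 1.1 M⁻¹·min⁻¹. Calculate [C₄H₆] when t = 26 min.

0.033 M

Step 1: For a second-order reaction: 1/[C₄H₆] = 1/[C₄H₆]₀ + kt
Step 2: 1/[C₄H₆] = 1/0.587 + 1.1 × 26
Step 3: 1/[C₄H₆] = 1.704 + 28.6 = 30.3
Step 4: [C₄H₆] = 1/30.3 = 0.033 M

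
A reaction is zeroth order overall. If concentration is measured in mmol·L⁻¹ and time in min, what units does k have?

mmol·L⁻¹·min⁻¹

Step 1: For overall order n, rate = k × (concentration)^n.
Step 2: Rate has units mmol·L⁻¹·min⁻¹; concentration term has units (mmol·L⁻¹)^0.
Step 3: k = rate / (concentration)^n, so units of k = (mmol·L⁻¹)^(1-0)·min⁻¹ = mmol·L⁻¹·min⁻¹.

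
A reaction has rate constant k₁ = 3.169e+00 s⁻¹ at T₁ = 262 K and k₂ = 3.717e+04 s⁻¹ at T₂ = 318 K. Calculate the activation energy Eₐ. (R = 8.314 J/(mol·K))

115.9 kJ/mol

Step 1: Use the two-temperature Arrhenius form: ln(k₂/k₁) = -Eₐ/R × (1/T₂ - 1/T₁)
Step 2: ln(k₂/k₁) = ln(3.717e+04/3.169e+00) = ln(11729.3) = 9.36984
Step 3: 1/T₂ - 1/T₁ = 1/318 - 1/262 = -6.721398e-04 K⁻¹
Step 4: Eₐ = -R × ln(k₂/k₁) / (1/T₂ - 1/T₁) = -8.314 × 9.36984 / -6.721398e-04
Step 5: Eₐ = 1.1590e+05 J/mol = 115.9 kJ/mol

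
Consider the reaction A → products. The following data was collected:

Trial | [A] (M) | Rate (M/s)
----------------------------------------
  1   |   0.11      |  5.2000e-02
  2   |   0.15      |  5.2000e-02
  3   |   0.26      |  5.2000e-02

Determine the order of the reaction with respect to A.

zeroth order (0)

Step 1: Compare trials - when concentration changes, rate stays constant.
Step 2: rate₂/rate₁ = 5.2000e-02/5.2000e-02 = 1
Step 3: [A]₂/[A]₁ = 0.15/0.11 = 1.364
Step 4: Since rate ratio ≈ (conc ratio)^0, the reaction is zeroth order.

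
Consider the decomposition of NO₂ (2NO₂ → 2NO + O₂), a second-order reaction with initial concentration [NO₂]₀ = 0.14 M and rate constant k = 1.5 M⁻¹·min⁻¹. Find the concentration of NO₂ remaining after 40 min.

0.01489 M

Step 1: For a second-order reaction: 1/[NO₂] = 1/[NO₂]₀ + kt
Step 2: 1/[NO₂] = 1/0.14 + 1.5 × 40
Step 3: 1/[NO₂] = 7.143 + 60 = 67.14
Step 4: [NO₂] = 1/67.14 = 0.01489 M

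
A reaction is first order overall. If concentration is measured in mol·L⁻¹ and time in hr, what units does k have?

hr⁻¹

Step 1: For overall order n, rate = k × (concentration)^n.
Step 2: Rate has units mol·L⁻¹·hr⁻¹; concentration term has units (mol·L⁻¹)^1.
Step 3: k = rate / (concentration)^n, so units of k = (mol·L⁻¹)^(1-1)·hr⁻¹ = hr⁻¹.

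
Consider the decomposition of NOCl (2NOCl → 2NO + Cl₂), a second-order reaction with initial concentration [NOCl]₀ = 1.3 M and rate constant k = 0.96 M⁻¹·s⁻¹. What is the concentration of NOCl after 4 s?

0.217 M

Step 1: For a second-order reaction: 1/[NOCl] = 1/[NOCl]₀ + kt
Step 2: 1/[NOCl] = 1/1.3 + 0.96 × 4
Step 3: 1/[NOCl] = 0.7692 + 3.84 = 4.609
Step 4: [NOCl] = 1/4.609 = 0.217 M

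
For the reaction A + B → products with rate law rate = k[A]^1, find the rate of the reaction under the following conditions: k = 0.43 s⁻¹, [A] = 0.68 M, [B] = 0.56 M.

0.2924 M/s

Step 1: The rate law is rate = k[A]^1
Step 2: Note that the rate does not depend on [B] (zero order in B).
Step 3: rate = 0.43 × (0.68)^1 = 0.2924 M/s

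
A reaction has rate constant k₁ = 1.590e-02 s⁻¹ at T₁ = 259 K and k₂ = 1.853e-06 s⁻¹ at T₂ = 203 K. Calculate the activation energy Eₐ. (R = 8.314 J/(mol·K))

70.7 kJ/mol

Step 1: Use the two-temperature Arrhenius form: ln(k₂/k₁) = -Eₐ/R × (1/T₂ - 1/T₁)
Step 2: ln(k₂/k₁) = ln(1.853e-06/1.590e-02) = ln(0.000116541) = -9.05727
Step 3: 1/T₂ - 1/T₁ = 1/203 - 1/259 = 1.065105e-03 K⁻¹
Step 4: Eₐ = -R × ln(k₂/k₁) / (1/T₂ - 1/T₁) = -8.314 × -9.05727 / 1.065105e-03
Step 5: Eₐ = 7.0699e+04 J/mol = 70.7 kJ/mol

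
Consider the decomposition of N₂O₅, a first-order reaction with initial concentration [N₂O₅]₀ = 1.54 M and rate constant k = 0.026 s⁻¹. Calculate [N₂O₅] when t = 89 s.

0.1523 M

Step 1: For a first-order reaction: [N₂O₅] = [N₂O₅]₀ × e^(-kt)
Step 2: [N₂O₅] = 1.54 × e^(-0.026 × 89)
Step 3: [N₂O₅] = 1.54 × e^(-2.314)
Step 4: [N₂O₅] = 1.54 × 0.098865 = 0.1523 M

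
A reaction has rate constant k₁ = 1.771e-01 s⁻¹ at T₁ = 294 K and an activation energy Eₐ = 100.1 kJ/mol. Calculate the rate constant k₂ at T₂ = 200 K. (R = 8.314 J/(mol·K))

7.747e-10 s⁻¹

Step 1: Use the two-temperature Arrhenius form: ln(k₂/k₁) = -Eₐ/R × (1/T₂ - 1/T₁)
Step 2: Convert Eₐ to J/mol: 100.1 kJ/mol = 100100 J/mol
Step 3: 1/T₂ - 1/T₁ = 1/200 - 1/294 = 1.598639e-03 K⁻¹
Step 4: ln(k₂/k₁) = -100100/8.314 × 1.598639e-03 = -19.24751
Step 5: k₂ = k₁ × exp(-19.24751) = 1.771e-01 × 4.37434e-09 = 7.747e-10 s⁻¹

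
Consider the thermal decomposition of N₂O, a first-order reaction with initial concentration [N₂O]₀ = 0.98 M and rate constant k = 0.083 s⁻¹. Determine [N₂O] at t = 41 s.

0.03261 M

Step 1: For a first-order reaction: [N₂O] = [N₂O]₀ × e^(-kt)
Step 2: [N₂O] = 0.98 × e^(-0.083 × 41)
Step 3: [N₂O] = 0.98 × e^(-3.403)
Step 4: [N₂O] = 0.98 × 0.0332733 = 0.03261 M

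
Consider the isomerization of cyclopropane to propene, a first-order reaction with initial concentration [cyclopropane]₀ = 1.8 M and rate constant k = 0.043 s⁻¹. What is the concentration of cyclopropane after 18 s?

0.8301 M

Step 1: For a first-order reaction: [cyclopropane] = [cyclopropane]₀ × e^(-kt)
Step 2: [cyclopropane] = 1.8 × e^(-0.043 × 18)
Step 3: [cyclopropane] = 1.8 × e^(-0.774)
Step 4: [cyclopropane] = 1.8 × 0.461165 = 0.8301 M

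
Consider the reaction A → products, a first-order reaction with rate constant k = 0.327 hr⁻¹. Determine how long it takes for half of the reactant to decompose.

2.12 hr

Step 1: For a first-order reaction, t₁/₂ = ln(2)/k
Step 2: t₁/₂ = ln(2)/0.327
Step 3: t₁/₂ = 0.6931/0.327 = 2.12 hr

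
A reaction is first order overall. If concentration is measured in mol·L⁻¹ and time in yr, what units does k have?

yr⁻¹

Step 1: For overall order n, rate = k × (concentration)^n.
Step 2: Rate has units mol·L⁻¹·yr⁻¹; concentration term has units (mol·L⁻¹)^1.
Step 3: k = rate / (concentration)^n, so units of k = (mol·L⁻¹)^(1-1)·yr⁻¹ = yr⁻¹.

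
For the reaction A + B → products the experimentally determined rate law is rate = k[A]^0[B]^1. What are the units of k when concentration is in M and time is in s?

s⁻¹

Step 1: Overall order = 0 + 1 = 1.
Step 2: rate has units M·s⁻¹; [A]^0[B]^1 has units M^1.
Step 3: k = rate/([A]^0[B]^1), so units of k = M^(1-1)·s⁻¹ = s⁻¹.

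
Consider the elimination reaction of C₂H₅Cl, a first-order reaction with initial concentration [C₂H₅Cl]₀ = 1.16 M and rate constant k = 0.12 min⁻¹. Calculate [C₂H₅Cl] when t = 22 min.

0.08278 M

Step 1: For a first-order reaction: [C₂H₅Cl] = [C₂H₅Cl]₀ × e^(-kt)
Step 2: [C₂H₅Cl] = 1.16 × e^(-0.12 × 22)
Step 3: [C₂H₅Cl] = 1.16 × e^(-2.64)
Step 4: [C₂H₅Cl] = 1.16 × 0.0713613 = 0.08278 M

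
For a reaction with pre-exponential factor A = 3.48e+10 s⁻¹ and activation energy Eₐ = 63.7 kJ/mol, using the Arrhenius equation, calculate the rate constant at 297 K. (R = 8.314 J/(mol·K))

2.18e-01 s⁻¹

Step 1: Use the Arrhenius equation: k = A × exp(-Eₐ/RT)
Step 2: Convert Eₐ to J/mol: 63.7 kJ/mol = 63700 J/mol
Step 3: Calculate the exponent: -Eₐ/(RT) = -63700/(8.314 × 297) = -25.79722
Step 4: k = 3.48e+10 × exp(-25.79722)
Step 5: k = 3.48e+10 × 6.25763e-12 = 2.1777e-01 s⁻¹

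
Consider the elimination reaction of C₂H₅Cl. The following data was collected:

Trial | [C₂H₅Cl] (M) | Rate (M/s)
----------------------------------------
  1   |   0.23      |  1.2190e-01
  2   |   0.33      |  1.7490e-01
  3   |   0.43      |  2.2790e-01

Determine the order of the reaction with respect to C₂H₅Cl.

first order (1)

Step 1: Compare trials to find order n where rate₂/rate₁ = ([C₂H₅Cl]₂/[C₂H₅Cl]₁)^n
Step 2: rate₂/rate₁ = 1.7490e-01/1.2190e-01 = 1.435
Step 3: [C₂H₅Cl]₂/[C₂H₅Cl]₁ = 0.33/0.23 = 1.435
Step 4: n = ln(1.435)/ln(1.435) = 1.00 ≈ 1
Step 5: The reaction is first order in C₂H₅Cl.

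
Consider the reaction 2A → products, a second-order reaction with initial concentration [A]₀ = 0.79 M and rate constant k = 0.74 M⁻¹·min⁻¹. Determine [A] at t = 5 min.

0.2014 M

Step 1: For a second-order reaction: 1/[A] = 1/[A]₀ + kt
Step 2: 1/[A] = 1/0.79 + 0.74 × 5
Step 3: 1/[A] = 1.266 + 3.7 = 4.966
Step 4: [A] = 1/4.966 = 0.2014 M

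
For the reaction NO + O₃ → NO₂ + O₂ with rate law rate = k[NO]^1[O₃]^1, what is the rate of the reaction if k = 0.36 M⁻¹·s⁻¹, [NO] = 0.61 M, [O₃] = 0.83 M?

0.1823 M/s

Step 1: The rate law is rate = k[NO]^1[O₃]^1
Step 2: Substitute: rate = 0.36 × (0.61)^1 × (0.83)^1
Step 3: rate = 0.36 × 0.61 × 0.83 = 0.182268 M/s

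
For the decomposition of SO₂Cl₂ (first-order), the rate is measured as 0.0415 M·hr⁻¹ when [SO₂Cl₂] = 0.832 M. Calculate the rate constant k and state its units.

0.04988 hr⁻¹

Step 1: rate = k[SO₂Cl₂]^1, so k = rate / [SO₂Cl₂]^1.
Step 2: k = 0.0415 / (0.832)^1 = 0.0415 / 0.832.
Step 3: k = 0.04988 hr⁻¹.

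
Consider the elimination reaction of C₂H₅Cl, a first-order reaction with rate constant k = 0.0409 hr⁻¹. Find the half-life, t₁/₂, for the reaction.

16.95 hr

Step 1: For a first-order reaction, t₁/₂ = ln(2)/k
Step 2: t₁/₂ = ln(2)/0.0409
Step 3: t₁/₂ = 0.6931/0.0409 = 16.95 hr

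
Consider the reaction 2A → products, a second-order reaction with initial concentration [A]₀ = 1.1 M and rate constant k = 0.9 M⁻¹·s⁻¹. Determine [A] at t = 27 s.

0.03967 M

Step 1: For a second-order reaction: 1/[A] = 1/[A]₀ + kt
Step 2: 1/[A] = 1/1.1 + 0.9 × 27
Step 3: 1/[A] = 0.9091 + 24.3 = 25.21
Step 4: [A] = 1/25.21 = 0.03967 M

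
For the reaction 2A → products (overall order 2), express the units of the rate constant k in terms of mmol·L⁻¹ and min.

(mmol·L⁻¹)⁻¹·min⁻¹

Step 1: For overall order n, rate = k × (concentration)^n.
Step 2: Rate has units mmol·L⁻¹·min⁻¹; concentration term has units (mmol·L⁻¹)^2.
Step 3: k = rate / (concentration)^n, so units of k = (mmol·L⁻¹)^(1-2)·min⁻¹ = (mmol·L⁻¹)⁻¹·min⁻¹.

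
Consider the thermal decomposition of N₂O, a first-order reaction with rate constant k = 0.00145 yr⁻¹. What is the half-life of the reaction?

478 yr

Step 1: For a first-order reaction, t₁/₂ = ln(2)/k
Step 2: t₁/₂ = ln(2)/0.00145
Step 3: t₁/₂ = 0.6931/0.00145 = 478 yr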